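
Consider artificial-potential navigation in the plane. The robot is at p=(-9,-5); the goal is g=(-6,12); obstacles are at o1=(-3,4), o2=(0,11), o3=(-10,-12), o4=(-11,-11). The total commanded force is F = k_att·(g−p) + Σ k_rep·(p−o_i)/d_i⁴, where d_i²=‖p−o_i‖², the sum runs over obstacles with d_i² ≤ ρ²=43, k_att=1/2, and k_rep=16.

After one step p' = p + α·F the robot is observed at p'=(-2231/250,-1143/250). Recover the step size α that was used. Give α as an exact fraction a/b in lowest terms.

α = 1/20

F_att = 1/2·(g−p) = 1/2·(3,17) = (1.5000,8.5000)
o1: d²=117 > ρ²=43 → inactive
o2: d²=337 > ρ²=43 → inactive
o3: d²=50 > ρ²=43 → inactive
o4: d²=40 ≤ ρ²=43; F_rep = 16·(2,6)/40² = (0.0200,0.0600)
F = F_att + ΣF_rep = (1.5200,8.5600)
Δp = p'−p = (0.0760,0.4280); α = Δx/Fx = (19/250) / (38/25) = 1/20
check: Δy/Fy = (107/250) / (214/25) = 1/20 ✓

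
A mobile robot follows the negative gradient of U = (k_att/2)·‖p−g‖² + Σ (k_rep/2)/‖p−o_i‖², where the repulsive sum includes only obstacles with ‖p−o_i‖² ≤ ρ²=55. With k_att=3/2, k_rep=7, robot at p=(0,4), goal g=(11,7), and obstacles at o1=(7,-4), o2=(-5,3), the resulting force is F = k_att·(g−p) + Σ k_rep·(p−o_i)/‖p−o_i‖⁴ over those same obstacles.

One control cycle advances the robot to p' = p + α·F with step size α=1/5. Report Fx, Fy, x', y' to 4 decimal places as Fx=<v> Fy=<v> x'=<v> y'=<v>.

Fx=16.5518 Fy=4.5104 x'=3.3104 y'=4.9021

F_att = 3/2·(g−p) = 3/2·(11,3) = (16.5000,4.5000)
o1: d²=113 > ρ²=55 → inactive
o2: d²=26 ≤ ρ²=55; F_rep = 7·(5,1)/26² = (0.0518,0.0104)
F = F_att + ΣF_rep = (16.5518,4.5104)
p' = p + 1/5·F = (3.3104,4.9021)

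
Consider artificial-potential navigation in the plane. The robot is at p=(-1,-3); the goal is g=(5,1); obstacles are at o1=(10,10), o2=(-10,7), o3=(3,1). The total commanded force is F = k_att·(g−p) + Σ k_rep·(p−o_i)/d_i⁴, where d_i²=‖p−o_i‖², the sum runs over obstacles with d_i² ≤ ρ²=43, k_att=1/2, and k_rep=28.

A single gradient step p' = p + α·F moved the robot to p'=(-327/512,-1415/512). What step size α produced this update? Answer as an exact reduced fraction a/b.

F_att = 1/2·(g−p) = 1/2·(6,4) = (3.0000,2.0000)
o1: d²=290 > ρ²=43 → inactive
o2: d²=181 > ρ²=43 → inactive
o3: d²=32 ≤ ρ²=43; F_rep = 28·(-4,-4)/32² = (-0.1094,-0.1094)
F = F_att + ΣF_rep = (2.8906,1.8906)
Δp = p'−p = (0.3613,0.2363); α = Δx/Fx = (185/512) / (185/64) = 1/8
check: Δy/Fy = (121/512) / (121/64) = 1/8 ✓

α = 1/8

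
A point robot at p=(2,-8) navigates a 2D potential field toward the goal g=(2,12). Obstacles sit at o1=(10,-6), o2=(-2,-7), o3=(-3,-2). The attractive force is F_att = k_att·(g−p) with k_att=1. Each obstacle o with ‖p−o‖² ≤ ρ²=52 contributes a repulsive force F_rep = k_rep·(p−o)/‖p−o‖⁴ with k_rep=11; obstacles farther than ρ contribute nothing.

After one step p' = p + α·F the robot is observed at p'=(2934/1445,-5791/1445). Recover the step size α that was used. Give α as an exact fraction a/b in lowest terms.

F_att = 1·(g−p) = 1·(0,20) = (0.0000,20.0000)
o1: d²=68 > ρ²=52 → inactive
o2: d²=17 ≤ ρ²=52; F_rep = 11·(4,-1)/17² = (0.1522,-0.0381)
o3: d²=61 > ρ²=52 → inactive
F = F_att + ΣF_rep = (0.1522,19.9619)
Δp = p'−p = (0.0304,3.9924); α = Δx/Fx = (44/1445) / (44/289) = 1/5
check: Δy/Fy = (5769/1445) / (5769/289) = 1/5 ✓

α = 1/5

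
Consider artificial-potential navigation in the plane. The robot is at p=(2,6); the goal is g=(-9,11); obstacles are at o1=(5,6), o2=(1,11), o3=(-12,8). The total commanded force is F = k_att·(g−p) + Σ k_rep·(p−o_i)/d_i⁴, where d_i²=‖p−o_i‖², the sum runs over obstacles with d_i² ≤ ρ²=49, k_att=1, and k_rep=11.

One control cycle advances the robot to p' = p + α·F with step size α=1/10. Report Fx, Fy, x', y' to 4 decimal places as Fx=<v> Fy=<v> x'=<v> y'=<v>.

F_att = 1·(g−p) = 1·(-11,5) = (-11.0000,5.0000)
o1: d²=9 ≤ ρ²=49; F_rep = 11·(-3,0)/9² = (-0.4074,0.0000)
o2: d²=26 ≤ ρ²=49; F_rep = 11·(1,-5)/26² = (0.0163,-0.0814)
o3: d²=200 > ρ²=49 → inactive
F = F_att + ΣF_rep = (-11.3911,4.9186)
p' = p + 1/10·F = (0.8609,6.4919)

Fx=-11.3911 Fy=4.9186 x'=0.8609 y'=6.4919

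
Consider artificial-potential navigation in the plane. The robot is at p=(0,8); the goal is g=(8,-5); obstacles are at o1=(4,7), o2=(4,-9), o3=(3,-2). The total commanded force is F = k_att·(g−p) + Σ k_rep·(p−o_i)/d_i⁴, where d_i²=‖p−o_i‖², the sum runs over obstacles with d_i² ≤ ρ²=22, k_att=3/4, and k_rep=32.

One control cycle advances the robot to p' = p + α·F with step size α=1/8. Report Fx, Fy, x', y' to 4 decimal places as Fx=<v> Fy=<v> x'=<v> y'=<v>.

Fx=5.5571 Fy=-9.6393 x'=0.6946 y'=6.7951

F_att = 3/4·(g−p) = 3/4·(8,-13) = (6.0000,-9.7500)
o1: d²=17 ≤ ρ²=22; F_rep = 32·(-4,1)/17² = (-0.4429,0.1107)
o2: d²=305 > ρ²=22 → inactive
o3: d²=109 > ρ²=22 → inactive
F = F_att + ΣF_rep = (5.5571,-9.6393)
p' = p + 1/8·F = (0.6946,6.7951)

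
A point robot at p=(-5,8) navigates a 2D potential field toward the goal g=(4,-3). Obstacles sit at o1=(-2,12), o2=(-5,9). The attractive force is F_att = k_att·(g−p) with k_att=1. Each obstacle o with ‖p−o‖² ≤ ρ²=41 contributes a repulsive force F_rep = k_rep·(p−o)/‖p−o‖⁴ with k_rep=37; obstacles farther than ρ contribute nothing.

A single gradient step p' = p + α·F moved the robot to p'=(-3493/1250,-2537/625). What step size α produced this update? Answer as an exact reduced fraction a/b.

F_att = 1·(g−p) = 1·(9,-11) = (9.0000,-11.0000)
o1: d²=25 ≤ ρ²=41; F_rep = 37·(-3,-4)/25² = (-0.1776,-0.2368)
o2: d²=1 ≤ ρ²=41; F_rep = 37·(0,-1)/1² = (0.0000,-37.0000)
F = F_att + ΣF_rep = (8.8224,-48.2368)
Δp = p'−p = (2.2056,-12.0592); α = Δx/Fx = (2757/1250) / (5514/625) = 1/4
check: Δy/Fy = (-7537/625) / (-30148/625) = 1/4 ✓

α = 1/4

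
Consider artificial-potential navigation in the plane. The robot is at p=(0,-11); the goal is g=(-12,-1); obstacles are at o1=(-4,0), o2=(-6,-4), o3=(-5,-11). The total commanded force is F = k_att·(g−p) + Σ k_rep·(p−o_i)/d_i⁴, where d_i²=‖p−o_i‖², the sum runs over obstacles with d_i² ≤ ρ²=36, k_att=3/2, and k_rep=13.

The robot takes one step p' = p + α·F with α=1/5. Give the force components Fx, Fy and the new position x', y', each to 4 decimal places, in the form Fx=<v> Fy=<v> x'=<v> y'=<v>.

F_att = 3/2·(g−p) = 3/2·(-12,10) = (-18.0000,15.0000)
o1: d²=137 > ρ²=36 → inactive
o2: d²=85 > ρ²=36 → inactive
o3: d²=25 ≤ ρ²=36; F_rep = 13·(5,0)/25² = (0.1040,0.0000)
F = F_att + ΣF_rep = (-17.8960,15.0000)
p' = p + 1/5·F = (-3.5792,-8.0000)

Fx=-17.8960 Fy=15.0000 x'=-3.5792 y'=-8.0000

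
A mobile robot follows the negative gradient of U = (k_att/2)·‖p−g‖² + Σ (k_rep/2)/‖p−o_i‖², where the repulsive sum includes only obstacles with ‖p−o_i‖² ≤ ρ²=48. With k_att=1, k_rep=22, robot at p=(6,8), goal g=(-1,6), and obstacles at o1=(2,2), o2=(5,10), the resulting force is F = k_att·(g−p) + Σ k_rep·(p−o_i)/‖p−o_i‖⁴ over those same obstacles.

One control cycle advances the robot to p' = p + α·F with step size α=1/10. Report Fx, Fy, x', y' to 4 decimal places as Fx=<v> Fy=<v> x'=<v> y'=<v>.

Fx=-6.1200 Fy=-3.7600 x'=5.3880 y'=7.6240

F_att = 1·(g−p) = 1·(-7,-2) = (-7.0000,-2.0000)
o1: d²=52 > ρ²=48 → inactive
o2: d²=5 ≤ ρ²=48; F_rep = 22·(1,-2)/5² = (0.8800,-1.7600)
F = F_att + ΣF_rep = (-6.1200,-3.7600)
p' = p + 1/10·F = (5.3880,7.6240)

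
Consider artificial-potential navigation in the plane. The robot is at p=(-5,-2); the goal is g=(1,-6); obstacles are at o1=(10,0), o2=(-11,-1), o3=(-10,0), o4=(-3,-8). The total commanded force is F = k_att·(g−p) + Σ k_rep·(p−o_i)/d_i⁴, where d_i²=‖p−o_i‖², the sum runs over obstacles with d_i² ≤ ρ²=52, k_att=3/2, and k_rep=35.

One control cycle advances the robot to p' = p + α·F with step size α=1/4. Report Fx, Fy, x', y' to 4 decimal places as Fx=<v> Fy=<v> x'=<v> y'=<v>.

Fx=9.3177 Fy=-5.9776 x'=-2.6706 y'=-3.4944

F_att = 3/2·(g−p) = 3/2·(6,-4) = (9.0000,-6.0000)
o1: d²=229 > ρ²=52 → inactive
o2: d²=37 ≤ ρ²=52; F_rep = 35·(6,-1)/37² = (0.1534,-0.0256)
o3: d²=29 ≤ ρ²=52; F_rep = 35·(5,-2)/29² = (0.2081,-0.0832)
o4: d²=40 ≤ ρ²=52; F_rep = 35·(-2,6)/40² = (-0.0437,0.1313)
F = F_att + ΣF_rep = (9.3177,-5.9776)
p' = p + 1/4·F = (-2.6706,-3.4944)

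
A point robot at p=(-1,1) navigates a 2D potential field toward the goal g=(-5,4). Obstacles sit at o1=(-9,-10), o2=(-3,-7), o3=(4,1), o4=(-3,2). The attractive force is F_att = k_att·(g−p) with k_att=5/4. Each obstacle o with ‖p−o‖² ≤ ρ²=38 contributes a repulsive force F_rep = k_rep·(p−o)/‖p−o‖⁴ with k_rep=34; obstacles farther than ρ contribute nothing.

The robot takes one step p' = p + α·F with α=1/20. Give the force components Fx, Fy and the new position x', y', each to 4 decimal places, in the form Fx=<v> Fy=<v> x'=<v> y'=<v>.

F_att = 5/4·(g−p) = 5/4·(-4,3) = (-5.0000,3.7500)
o1: d²=185 > ρ²=38 → inactive
o2: d²=68 > ρ²=38 → inactive
o3: d²=25 ≤ ρ²=38; F_rep = 34·(-5,0)/25² = (-0.2720,0.0000)
o4: d²=5 ≤ ρ²=38; F_rep = 34·(2,-1)/5² = (2.7200,-1.3600)
F = F_att + ΣF_rep = (-2.5520,2.3900)
p' = p + 1/20·F = (-1.1276,1.1195)

Fx=-2.5520 Fy=2.3900 x'=-1.1276 y'=1.1195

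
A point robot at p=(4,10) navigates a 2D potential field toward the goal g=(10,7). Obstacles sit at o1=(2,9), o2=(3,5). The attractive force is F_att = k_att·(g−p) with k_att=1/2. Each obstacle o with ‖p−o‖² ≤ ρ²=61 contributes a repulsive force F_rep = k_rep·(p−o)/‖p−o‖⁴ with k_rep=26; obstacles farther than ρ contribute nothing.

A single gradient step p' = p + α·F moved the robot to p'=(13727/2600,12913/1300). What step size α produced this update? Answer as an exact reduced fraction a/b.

α = 1/4

F_att = 1/2·(g−p) = 1/2·(6,-3) = (3.0000,-1.5000)
o1: d²=5 ≤ ρ²=61; F_rep = 26·(2,1)/5² = (2.0800,1.0400)
o2: d²=26 ≤ ρ²=61; F_rep = 26·(1,5)/26² = (0.0385,0.1923)
F = F_att + ΣF_rep = (5.1185,-0.2677)
Δp = p'−p = (1.2796,-0.0669); α = Δx/Fx = (3327/2600) / (3327/650) = 1/4
check: Δy/Fy = (-87/1300) / (-87/325) = 1/4 ✓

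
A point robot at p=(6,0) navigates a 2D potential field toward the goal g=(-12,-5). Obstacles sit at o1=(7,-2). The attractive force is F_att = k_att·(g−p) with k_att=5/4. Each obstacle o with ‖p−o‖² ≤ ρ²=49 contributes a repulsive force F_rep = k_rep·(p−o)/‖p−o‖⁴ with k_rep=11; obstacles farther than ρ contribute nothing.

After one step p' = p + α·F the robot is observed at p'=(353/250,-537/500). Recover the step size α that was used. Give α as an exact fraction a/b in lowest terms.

F_att = 5/4·(g−p) = 5/4·(-18,-5) = (-22.5000,-6.2500)
o1: d²=5 ≤ ρ²=49; F_rep = 11·(-1,2)/5² = (-0.4400,0.8800)
F = F_att + ΣF_rep = (-22.9400,-5.3700)
Δp = p'−p = (-4.5880,-1.0740); α = Δx/Fx = (-1147/250) / (-1147/50) = 1/5
check: Δy/Fy = (-537/500) / (-537/100) = 1/5 ✓

α = 1/5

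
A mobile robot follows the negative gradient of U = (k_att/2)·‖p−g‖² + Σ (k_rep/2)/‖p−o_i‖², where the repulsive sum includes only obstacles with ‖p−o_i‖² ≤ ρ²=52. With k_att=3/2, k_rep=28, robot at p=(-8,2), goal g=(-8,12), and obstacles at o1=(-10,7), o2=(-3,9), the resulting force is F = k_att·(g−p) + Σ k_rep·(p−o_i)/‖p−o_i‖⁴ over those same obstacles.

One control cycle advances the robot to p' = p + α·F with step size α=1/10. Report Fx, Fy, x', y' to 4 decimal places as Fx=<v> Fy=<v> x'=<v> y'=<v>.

F_att = 3/2·(g−p) = 3/2·(0,10) = (0.0000,15.0000)
o1: d²=29 ≤ ρ²=52; F_rep = 28·(2,-5)/29² = (0.0666,-0.1665)
o2: d²=74 > ρ²=52 → inactive
F = F_att + ΣF_rep = (0.0666,14.8335)
p' = p + 1/10·F = (-7.9933,3.4834)

Fx=0.0666 Fy=14.8335 x'=-7.9933 y'=3.4834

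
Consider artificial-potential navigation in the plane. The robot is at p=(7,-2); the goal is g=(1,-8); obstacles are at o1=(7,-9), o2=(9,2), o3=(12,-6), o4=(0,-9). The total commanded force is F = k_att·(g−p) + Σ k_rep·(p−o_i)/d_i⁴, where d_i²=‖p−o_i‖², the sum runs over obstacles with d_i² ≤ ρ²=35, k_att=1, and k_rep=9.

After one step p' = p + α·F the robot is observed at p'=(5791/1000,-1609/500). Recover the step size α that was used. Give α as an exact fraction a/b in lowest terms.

F_att = 1·(g−p) = 1·(-6,-6) = (-6.0000,-6.0000)
o1: d²=49 > ρ²=35 → inactive
o2: d²=20 ≤ ρ²=35; F_rep = 9·(-2,-4)/20² = (-0.0450,-0.0900)
o3: d²=41 > ρ²=35 → inactive
o4: d²=98 > ρ²=35 → inactive
F = F_att + ΣF_rep = (-6.0450,-6.0900)
Δp = p'−p = (-1.2090,-1.2180); α = Δx/Fx = (-1209/1000) / (-1209/200) = 1/5
check: Δy/Fy = (-609/500) / (-609/100) = 1/5 ✓

α = 1/5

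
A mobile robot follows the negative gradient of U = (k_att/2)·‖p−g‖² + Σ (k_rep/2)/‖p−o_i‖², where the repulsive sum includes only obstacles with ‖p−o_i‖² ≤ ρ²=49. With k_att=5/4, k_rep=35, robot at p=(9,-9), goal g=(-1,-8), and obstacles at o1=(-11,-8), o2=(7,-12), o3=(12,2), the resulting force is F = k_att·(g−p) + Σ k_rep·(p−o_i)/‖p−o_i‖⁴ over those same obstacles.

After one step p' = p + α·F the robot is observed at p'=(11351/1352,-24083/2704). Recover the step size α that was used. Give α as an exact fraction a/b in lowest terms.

F_att = 5/4·(g−p) = 5/4·(-10,1) = (-12.5000,1.2500)
o1: d²=401 > ρ²=49 → inactive
o2: d²=13 ≤ ρ²=49; F_rep = 35·(2,3)/13² = (0.4142,0.6213)
o3: d²=130 > ρ²=49 → inactive
F = F_att + ΣF_rep = (-12.0858,1.8713)
Δp = p'−p = (-0.6043,0.0936); α = Δx/Fx = (-817/1352) / (-4085/338) = 1/20
check: Δy/Fy = (253/2704) / (1265/676) = 1/20 ✓

α = 1/20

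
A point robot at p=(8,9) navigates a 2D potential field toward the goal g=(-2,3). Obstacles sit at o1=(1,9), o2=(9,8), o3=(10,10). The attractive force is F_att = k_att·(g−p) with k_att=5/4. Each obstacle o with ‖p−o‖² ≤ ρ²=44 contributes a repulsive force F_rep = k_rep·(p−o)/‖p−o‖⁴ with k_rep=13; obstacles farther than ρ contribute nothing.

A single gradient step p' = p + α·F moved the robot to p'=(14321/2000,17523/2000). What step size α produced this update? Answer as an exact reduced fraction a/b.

F_att = 5/4·(g−p) = 5/4·(-10,-6) = (-12.5000,-7.5000)
o1: d²=49 > ρ²=44 → inactive
o2: d²=2 ≤ ρ²=44; F_rep = 13·(-1,1)/2² = (-3.2500,3.2500)
o3: d²=5 ≤ ρ²=44; F_rep = 13·(-2,-1)/5² = (-1.0400,-0.5200)
F = F_att + ΣF_rep = (-16.7900,-4.7700)
Δp = p'−p = (-0.8395,-0.2385); α = Δx/Fx = (-1679/2000) / (-1679/100) = 1/20
check: Δy/Fy = (-477/2000) / (-477/100) = 1/20 ✓

α = 1/20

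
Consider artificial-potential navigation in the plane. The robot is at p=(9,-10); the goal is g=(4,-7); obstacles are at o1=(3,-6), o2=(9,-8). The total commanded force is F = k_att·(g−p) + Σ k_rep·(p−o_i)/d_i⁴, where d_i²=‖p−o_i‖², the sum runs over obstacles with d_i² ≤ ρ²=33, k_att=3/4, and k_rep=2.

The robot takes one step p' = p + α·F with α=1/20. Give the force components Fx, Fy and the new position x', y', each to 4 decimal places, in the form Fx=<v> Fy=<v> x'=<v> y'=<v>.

F_att = 3/4·(g−p) = 3/4·(-5,3) = (-3.7500,2.2500)
o1: d²=52 > ρ²=33 → inactive
o2: d²=4 ≤ ρ²=33; F_rep = 2·(0,-2)/4² = (0.0000,-0.2500)
F = F_att + ΣF_rep = (-3.7500,2.0000)
p' = p + 1/20·F = (8.8125,-9.9000)

Fx=-3.7500 Fy=2.0000 x'=8.8125 y'=-9.9000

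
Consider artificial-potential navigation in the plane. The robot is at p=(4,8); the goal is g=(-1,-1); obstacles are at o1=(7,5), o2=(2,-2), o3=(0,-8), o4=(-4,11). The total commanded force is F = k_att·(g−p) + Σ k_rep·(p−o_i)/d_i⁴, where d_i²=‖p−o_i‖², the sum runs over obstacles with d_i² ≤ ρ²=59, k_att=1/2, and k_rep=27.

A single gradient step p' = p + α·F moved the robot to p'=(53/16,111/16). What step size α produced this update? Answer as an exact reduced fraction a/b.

α = 1/4

F_att = 1/2·(g−p) = 1/2·(-5,-9) = (-2.5000,-4.5000)
o1: d²=18 ≤ ρ²=59; F_rep = 27·(-3,3)/18² = (-0.2500,0.2500)
o2: d²=104 > ρ²=59 → inactive
o3: d²=272 > ρ²=59 → inactive
o4: d²=73 > ρ²=59 → inactive
F = F_att + ΣF_rep = (-2.7500,-4.2500)
Δp = p'−p = (-0.6875,-1.0625); α = Δx/Fx = (-11/16) / (-11/4) = 1/4
check: Δy/Fy = (-17/16) / (-17/4) = 1/4 ✓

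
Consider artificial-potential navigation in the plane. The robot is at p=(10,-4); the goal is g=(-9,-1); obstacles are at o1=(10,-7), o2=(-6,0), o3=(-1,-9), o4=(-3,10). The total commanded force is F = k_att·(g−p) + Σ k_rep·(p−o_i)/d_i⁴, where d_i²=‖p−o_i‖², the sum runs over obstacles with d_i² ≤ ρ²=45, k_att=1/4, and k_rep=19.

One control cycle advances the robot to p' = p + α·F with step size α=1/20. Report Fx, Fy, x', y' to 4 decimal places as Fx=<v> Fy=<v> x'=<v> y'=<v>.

F_att = 1/4·(g−p) = 1/4·(-19,3) = (-4.7500,0.7500)
o1: d²=9 ≤ ρ²=45; F_rep = 19·(0,3)/9² = (0.0000,0.7037)
o2: d²=272 > ρ²=45 → inactive
o3: d²=146 > ρ²=45 → inactive
o4: d²=365 > ρ²=45 → inactive
F = F_att + ΣF_rep = (-4.7500,1.4537)
p' = p + 1/20·F = (9.7625,-3.9273)

Fx=-4.7500 Fy=1.4537 x'=9.7625 y'=-3.9273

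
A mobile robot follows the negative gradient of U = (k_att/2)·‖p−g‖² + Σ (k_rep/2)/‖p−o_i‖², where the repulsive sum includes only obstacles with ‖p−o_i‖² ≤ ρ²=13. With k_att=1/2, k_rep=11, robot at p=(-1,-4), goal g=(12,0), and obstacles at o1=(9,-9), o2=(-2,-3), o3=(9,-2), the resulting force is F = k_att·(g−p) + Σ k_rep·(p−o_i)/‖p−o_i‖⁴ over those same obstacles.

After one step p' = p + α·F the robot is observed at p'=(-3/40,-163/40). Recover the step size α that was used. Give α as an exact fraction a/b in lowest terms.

α = 1/10

F_att = 1/2·(g−p) = 1/2·(13,4) = (6.5000,2.0000)
o1: d²=125 > ρ²=13 → inactive
o2: d²=2 ≤ ρ²=13; F_rep = 11·(1,-1)/2² = (2.7500,-2.7500)
o3: d²=104 > ρ²=13 → inactive
F = F_att + ΣF_rep = (9.2500,-0.7500)
Δp = p'−p = (0.9250,-0.0750); α = Δx/Fx = (37/40) / (37/4) = 1/10
check: Δy/Fy = (-3/40) / (-3/4) = 1/10 ✓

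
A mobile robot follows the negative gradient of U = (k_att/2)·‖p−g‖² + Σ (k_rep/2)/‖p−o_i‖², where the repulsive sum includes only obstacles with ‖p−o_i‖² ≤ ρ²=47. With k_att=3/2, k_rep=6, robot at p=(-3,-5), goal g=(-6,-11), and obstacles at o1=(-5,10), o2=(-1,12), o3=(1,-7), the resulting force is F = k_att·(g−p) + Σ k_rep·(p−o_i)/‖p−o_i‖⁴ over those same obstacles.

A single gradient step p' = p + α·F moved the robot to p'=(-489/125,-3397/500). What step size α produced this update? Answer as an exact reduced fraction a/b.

F_att = 3/2·(g−p) = 3/2·(-3,-6) = (-4.5000,-9.0000)
o1: d²=229 > ρ²=47 → inactive
o2: d²=293 > ρ²=47 → inactive
o3: d²=20 ≤ ρ²=47; F_rep = 6·(-4,2)/20² = (-0.0600,0.0300)
F = F_att + ΣF_rep = (-4.5600,-8.9700)
Δp = p'−p = (-0.9120,-1.7940); α = Δx/Fx = (-114/125) / (-114/25) = 1/5
check: Δy/Fy = (-897/500) / (-897/100) = 1/5 ✓

α = 1/5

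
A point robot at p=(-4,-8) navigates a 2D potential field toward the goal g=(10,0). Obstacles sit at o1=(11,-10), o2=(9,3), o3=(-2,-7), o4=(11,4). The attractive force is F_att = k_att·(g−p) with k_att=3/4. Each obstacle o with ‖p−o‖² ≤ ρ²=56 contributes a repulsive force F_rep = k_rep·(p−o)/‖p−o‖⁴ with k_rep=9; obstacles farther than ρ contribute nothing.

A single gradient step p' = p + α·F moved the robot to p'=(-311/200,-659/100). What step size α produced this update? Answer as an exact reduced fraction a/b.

F_att = 3/4·(g−p) = 3/4·(14,8) = (10.5000,6.0000)
o1: d²=229 > ρ²=56 → inactive
o2: d²=290 > ρ²=56 → inactive
o3: d²=5 ≤ ρ²=56; F_rep = 9·(-2,-1)/5² = (-0.7200,-0.3600)
o4: d²=369 > ρ²=56 → inactive
F = F_att + ΣF_rep = (9.7800,5.6400)
Δp = p'−p = (2.4450,1.4100); α = Δx/Fx = (489/200) / (489/50) = 1/4
check: Δy/Fy = (141/100) / (141/25) = 1/4 ✓

α = 1/4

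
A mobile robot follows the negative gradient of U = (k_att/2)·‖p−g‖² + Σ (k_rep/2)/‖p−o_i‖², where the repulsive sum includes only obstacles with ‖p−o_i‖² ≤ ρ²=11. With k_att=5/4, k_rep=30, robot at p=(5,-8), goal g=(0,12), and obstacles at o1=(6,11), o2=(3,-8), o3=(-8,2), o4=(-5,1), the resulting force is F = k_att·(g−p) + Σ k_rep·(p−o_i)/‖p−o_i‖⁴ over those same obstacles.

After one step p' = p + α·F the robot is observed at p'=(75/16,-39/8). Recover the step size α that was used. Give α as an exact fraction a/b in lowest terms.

F_att = 5/4·(g−p) = 5/4·(-5,20) = (-6.2500,25.0000)
o1: d²=362 > ρ²=11 → inactive
o2: d²=4 ≤ ρ²=11; F_rep = 30·(2,0)/4² = (3.7500,0.0000)
o3: d²=269 > ρ²=11 → inactive
o4: d²=181 > ρ²=11 → inactive
F = F_att + ΣF_rep = (-2.5000,25.0000)
Δp = p'−p = (-0.3125,3.1250); α = Δx/Fx = (-5/16) / (-5/2) = 1/8
check: Δy/Fy = (25/8) / (25) = 1/8 ✓

α = 1/8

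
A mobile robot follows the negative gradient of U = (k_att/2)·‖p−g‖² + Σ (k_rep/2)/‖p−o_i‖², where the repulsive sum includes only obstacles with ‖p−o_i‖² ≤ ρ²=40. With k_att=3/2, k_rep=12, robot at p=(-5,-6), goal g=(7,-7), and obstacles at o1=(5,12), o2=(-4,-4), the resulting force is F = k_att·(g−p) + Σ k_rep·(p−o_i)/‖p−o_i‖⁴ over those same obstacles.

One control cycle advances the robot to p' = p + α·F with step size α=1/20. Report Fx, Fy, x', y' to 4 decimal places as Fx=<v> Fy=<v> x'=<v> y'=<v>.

F_att = 3/2·(g−p) = 3/2·(12,-1) = (18.0000,-1.5000)
o1: d²=424 > ρ²=40 → inactive
o2: d²=5 ≤ ρ²=40; F_rep = 12·(-1,-2)/5² = (-0.4800,-0.9600)
F = F_att + ΣF_rep = (17.5200,-2.4600)
p' = p + 1/20·F = (-4.1240,-6.1230)

Fx=17.5200 Fy=-2.4600 x'=-4.1240 y'=-6.1230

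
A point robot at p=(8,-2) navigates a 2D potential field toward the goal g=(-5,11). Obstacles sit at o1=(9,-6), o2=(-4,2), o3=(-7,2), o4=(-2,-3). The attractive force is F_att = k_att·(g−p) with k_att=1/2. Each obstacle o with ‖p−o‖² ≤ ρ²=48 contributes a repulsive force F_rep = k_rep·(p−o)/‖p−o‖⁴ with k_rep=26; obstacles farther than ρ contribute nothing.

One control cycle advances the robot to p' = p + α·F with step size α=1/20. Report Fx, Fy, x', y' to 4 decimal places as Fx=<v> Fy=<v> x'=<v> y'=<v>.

F_att = 1/2·(g−p) = 1/2·(-13,13) = (-6.5000,6.5000)
o1: d²=17 ≤ ρ²=48; F_rep = 26·(-1,4)/17² = (-0.0900,0.3599)
o2: d²=160 > ρ²=48 → inactive
o3: d²=241 > ρ²=48 → inactive
o4: d²=101 > ρ²=48 → inactive
F = F_att + ΣF_rep = (-6.5900,6.8599)
p' = p + 1/20·F = (7.6705,-1.6570)

Fx=-6.5900 Fy=6.8599 x'=7.6705 y'=-1.6570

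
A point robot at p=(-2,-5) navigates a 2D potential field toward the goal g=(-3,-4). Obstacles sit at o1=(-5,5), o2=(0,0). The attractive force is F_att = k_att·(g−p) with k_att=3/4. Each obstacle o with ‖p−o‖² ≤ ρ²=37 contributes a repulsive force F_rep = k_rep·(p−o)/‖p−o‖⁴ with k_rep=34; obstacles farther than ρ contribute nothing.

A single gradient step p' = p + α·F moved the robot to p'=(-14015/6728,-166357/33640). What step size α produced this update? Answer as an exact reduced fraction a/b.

α = 1/10

F_att = 3/4·(g−p) = 3/4·(-1,1) = (-0.7500,0.7500)
o1: d²=109 > ρ²=37 → inactive
o2: d²=29 ≤ ρ²=37; F_rep = 34·(-2,-5)/29² = (-0.0809,-0.2021)
F = F_att + ΣF_rep = (-0.8309,0.5479)
Δp = p'−p = (-0.0831,0.0548); α = Δx/Fx = (-559/6728) / (-2795/3364) = 1/10
check: Δy/Fy = (1843/33640) / (1843/3364) = 1/10 ✓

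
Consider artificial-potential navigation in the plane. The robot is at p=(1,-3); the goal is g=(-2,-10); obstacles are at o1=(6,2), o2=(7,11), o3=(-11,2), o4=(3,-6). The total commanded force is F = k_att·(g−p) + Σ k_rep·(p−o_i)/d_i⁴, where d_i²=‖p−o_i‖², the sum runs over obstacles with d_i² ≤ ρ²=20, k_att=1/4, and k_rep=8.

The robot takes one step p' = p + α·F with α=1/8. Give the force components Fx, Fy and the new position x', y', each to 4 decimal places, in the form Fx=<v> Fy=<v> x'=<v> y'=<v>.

F_att = 1/4·(g−p) = 1/4·(-3,-7) = (-0.7500,-1.7500)
o1: d²=50 > ρ²=20 → inactive
o2: d²=232 > ρ²=20 → inactive
o3: d²=169 > ρ²=20 → inactive
o4: d²=13 ≤ ρ²=20; F_rep = 8·(-2,3)/13² = (-0.0947,0.1420)
F = F_att + ΣF_rep = (-0.8447,-1.6080)
p' = p + 1/8·F = (0.8944,-3.2010)

Fx=-0.8447 Fy=-1.6080 x'=0.8944 y'=-3.2010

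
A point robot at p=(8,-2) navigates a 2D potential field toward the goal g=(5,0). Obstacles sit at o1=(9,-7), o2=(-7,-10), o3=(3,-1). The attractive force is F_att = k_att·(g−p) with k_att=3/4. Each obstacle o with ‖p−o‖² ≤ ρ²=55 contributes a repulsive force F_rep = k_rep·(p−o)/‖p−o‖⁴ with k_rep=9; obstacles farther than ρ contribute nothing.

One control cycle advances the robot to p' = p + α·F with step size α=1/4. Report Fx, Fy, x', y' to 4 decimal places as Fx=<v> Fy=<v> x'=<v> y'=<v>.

F_att = 3/4·(g−p) = 3/4·(-3,2) = (-2.2500,1.5000)
o1: d²=26 ≤ ρ²=55; F_rep = 9·(-1,5)/26² = (-0.0133,0.0666)
o2: d²=289 > ρ²=55 → inactive
o3: d²=26 ≤ ρ²=55; F_rep = 9·(5,-1)/26² = (0.0666,-0.0133)
F = F_att + ΣF_rep = (-2.1967,1.5533)
p' = p + 1/4·F = (7.4508,-1.6117)

Fx=-2.1967 Fy=1.5533 x'=7.4508 y'=-1.6117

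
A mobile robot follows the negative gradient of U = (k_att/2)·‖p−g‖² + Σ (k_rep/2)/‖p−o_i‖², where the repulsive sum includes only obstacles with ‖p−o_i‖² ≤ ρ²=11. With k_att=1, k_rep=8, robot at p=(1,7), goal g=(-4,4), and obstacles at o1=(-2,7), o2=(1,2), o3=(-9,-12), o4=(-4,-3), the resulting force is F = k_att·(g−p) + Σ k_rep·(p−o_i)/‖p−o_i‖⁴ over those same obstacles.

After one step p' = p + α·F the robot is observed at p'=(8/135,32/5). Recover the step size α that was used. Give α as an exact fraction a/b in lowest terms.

F_att = 1·(g−p) = 1·(-5,-3) = (-5.0000,-3.0000)
o1: d²=9 ≤ ρ²=11; F_rep = 8·(3,0)/9² = (0.2963,0.0000)
o2: d²=25 > ρ²=11 → inactive
o3: d²=461 > ρ²=11 → inactive
o4: d²=125 > ρ²=11 → inactive
F = F_att + ΣF_rep = (-4.7037,-3.0000)
Δp = p'−p = (-0.9407,-0.6000); α = Δx/Fx = (-127/135) / (-127/27) = 1/5
check: Δy/Fy = (-3/5) / (-3) = 1/5 ✓

α = 1/5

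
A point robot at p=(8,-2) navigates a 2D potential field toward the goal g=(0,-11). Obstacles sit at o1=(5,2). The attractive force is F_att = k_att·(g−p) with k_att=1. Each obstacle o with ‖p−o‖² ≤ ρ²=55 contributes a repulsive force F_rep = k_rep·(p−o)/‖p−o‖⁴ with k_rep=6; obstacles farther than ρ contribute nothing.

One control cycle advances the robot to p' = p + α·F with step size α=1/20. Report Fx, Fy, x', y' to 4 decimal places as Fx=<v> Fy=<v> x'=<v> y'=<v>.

F_att = 1·(g−p) = 1·(-8,-9) = (-8.0000,-9.0000)
o1: d²=25 ≤ ρ²=55; F_rep = 6·(3,-4)/25² = (0.0288,-0.0384)
F = F_att + ΣF_rep = (-7.9712,-9.0384)
p' = p + 1/20·F = (7.6014,-2.4519)

Fx=-7.9712 Fy=-9.0384 x'=7.6014 y'=-2.4519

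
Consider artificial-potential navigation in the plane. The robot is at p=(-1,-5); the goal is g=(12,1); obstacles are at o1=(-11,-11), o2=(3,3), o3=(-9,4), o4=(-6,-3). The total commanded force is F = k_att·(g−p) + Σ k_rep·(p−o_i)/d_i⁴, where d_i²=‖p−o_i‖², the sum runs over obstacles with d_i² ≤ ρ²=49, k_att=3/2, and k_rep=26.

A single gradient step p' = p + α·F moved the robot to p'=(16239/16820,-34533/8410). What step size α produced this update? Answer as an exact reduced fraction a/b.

F_att = 3/2·(g−p) = 3/2·(13,6) = (19.5000,9.0000)
o1: d²=136 > ρ²=49 → inactive
o2: d²=80 > ρ²=49 → inactive
o3: d²=145 > ρ²=49 → inactive
o4: d²=29 ≤ ρ²=49; F_rep = 26·(5,-2)/29² = (0.1546,-0.0618)
F = F_att + ΣF_rep = (19.6546,8.9382)
Δp = p'−p = (1.9655,0.8938); α = Δx/Fx = (33059/16820) / (33059/1682) = 1/10
check: Δy/Fy = (7517/8410) / (7517/841) = 1/10 ✓

α = 1/10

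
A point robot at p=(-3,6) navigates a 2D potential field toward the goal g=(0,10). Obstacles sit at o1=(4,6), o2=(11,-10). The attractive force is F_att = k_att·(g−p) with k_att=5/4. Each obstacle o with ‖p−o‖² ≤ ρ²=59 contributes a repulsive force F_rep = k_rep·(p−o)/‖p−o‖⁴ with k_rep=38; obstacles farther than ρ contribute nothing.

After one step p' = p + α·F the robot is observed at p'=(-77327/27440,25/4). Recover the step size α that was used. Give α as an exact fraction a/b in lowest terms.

α = 1/20

F_att = 5/4·(g−p) = 5/4·(3,4) = (3.7500,5.0000)
o1: d²=49 ≤ ρ²=59; F_rep = 38·(-7,0)/49² = (-0.1108,0.0000)
o2: d²=452 > ρ²=59 → inactive
F = F_att + ΣF_rep = (3.6392,5.0000)
Δp = p'−p = (0.1820,0.2500); α = Δx/Fx = (4993/27440) / (4993/1372) = 1/20
check: Δy/Fy = (1/4) / (5) = 1/20 ✓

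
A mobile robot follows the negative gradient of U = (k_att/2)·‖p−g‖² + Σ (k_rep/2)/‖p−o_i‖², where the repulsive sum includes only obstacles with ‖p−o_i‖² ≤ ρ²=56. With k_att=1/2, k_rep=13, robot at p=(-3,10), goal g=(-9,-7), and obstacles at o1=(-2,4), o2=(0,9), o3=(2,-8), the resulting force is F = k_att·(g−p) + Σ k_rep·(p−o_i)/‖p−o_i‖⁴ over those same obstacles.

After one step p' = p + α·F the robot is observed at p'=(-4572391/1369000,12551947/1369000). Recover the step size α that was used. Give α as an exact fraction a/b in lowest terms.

α = 1/10

F_att = 1/2·(g−p) = 1/2·(-6,-17) = (-3.0000,-8.5000)
o1: d²=37 ≤ ρ²=56; F_rep = 13·(-1,6)/37² = (-0.0095,0.0570)
o2: d²=10 ≤ ρ²=56; F_rep = 13·(-3,1)/10² = (-0.3900,0.1300)
o3: d²=349 > ρ²=56 → inactive
F = F_att + ΣF_rep = (-3.3995,-8.3130)
Δp = p'−p = (-0.3399,-0.8313); α = Δx/Fx = (-465391/1369000) / (-465391/136900) = 1/10
check: Δy/Fy = (-1138053/1369000) / (-1138053/136900) = 1/10 ✓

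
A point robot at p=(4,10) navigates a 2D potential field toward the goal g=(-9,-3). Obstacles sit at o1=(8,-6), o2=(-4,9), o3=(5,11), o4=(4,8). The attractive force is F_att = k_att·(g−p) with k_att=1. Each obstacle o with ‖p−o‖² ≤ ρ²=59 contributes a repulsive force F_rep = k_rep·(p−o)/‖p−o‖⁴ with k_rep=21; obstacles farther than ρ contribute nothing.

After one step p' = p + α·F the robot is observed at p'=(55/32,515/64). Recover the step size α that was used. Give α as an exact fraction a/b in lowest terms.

F_att = 1·(g−p) = 1·(-13,-13) = (-13.0000,-13.0000)
o1: d²=272 > ρ²=59 → inactive
o2: d²=65 > ρ²=59 → inactive
o3: d²=2 ≤ ρ²=59; F_rep = 21·(-1,-1)/2² = (-5.2500,-5.2500)
o4: d²=4 ≤ ρ²=59; F_rep = 21·(0,2)/4² = (0.0000,2.6250)
F = F_att + ΣF_rep = (-18.2500,-15.6250)
Δp = p'−p = (-2.2812,-1.9531); α = Δx/Fx = (-73/32) / (-73/4) = 1/8
check: Δy/Fy = (-125/64) / (-125/8) = 1/8 ✓

α = 1/8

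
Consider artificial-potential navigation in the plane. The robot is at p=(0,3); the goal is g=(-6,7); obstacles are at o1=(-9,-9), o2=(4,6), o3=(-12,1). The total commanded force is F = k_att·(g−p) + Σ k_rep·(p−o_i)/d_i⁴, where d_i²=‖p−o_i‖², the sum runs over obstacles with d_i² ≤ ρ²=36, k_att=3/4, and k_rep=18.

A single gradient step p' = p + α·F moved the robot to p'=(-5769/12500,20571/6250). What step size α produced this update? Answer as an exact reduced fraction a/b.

α = 1/10

F_att = 3/4·(g−p) = 3/4·(-6,4) = (-4.5000,3.0000)
o1: d²=225 > ρ²=36 → inactive
o2: d²=25 ≤ ρ²=36; F_rep = 18·(-4,-3)/25² = (-0.1152,-0.0864)
o3: d²=148 > ρ²=36 → inactive
F = F_att + ΣF_rep = (-4.6152,2.9136)
Δp = p'−p = (-0.4615,0.2914); α = Δx/Fx = (-5769/12500) / (-5769/1250) = 1/10
check: Δy/Fy = (1821/6250) / (1821/625) = 1/10 ✓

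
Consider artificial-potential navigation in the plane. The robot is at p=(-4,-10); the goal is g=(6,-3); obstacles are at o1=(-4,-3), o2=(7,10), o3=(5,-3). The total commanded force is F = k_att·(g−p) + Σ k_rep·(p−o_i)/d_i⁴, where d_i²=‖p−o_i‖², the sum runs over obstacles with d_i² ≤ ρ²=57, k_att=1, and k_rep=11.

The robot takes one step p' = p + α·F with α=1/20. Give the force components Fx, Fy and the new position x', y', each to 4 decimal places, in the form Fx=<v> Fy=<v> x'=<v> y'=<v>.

Fx=10.0000 Fy=6.9679 x'=-3.5000 y'=-9.6516

F_att = 1·(g−p) = 1·(10,7) = (10.0000,7.0000)
o1: d²=49 ≤ ρ²=57; F_rep = 11·(0,-7)/49² = (0.0000,-0.0321)
o2: d²=521 > ρ²=57 → inactive
o3: d²=130 > ρ²=57 → inactive
F = F_att + ΣF_rep = (10.0000,6.9679)
p' = p + 1/20·F = (-3.5000,-9.6516)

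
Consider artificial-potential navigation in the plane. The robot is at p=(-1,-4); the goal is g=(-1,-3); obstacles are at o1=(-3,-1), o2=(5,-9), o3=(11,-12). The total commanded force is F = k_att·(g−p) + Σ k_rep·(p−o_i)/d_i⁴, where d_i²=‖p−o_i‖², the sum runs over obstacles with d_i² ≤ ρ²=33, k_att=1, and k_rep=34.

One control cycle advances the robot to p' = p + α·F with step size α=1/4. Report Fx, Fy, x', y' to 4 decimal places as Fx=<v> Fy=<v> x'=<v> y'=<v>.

Fx=0.4024 Fy=0.3964 x'=-0.8994 y'=-3.9009

F_att = 1·(g−p) = 1·(0,1) = (0.0000,1.0000)
o1: d²=13 ≤ ρ²=33; F_rep = 34·(2,-3)/13² = (0.4024,-0.6036)
o2: d²=61 > ρ²=33 → inactive
o3: d²=208 > ρ²=33 → inactive
F = F_att + ΣF_rep = (0.4024,0.3964)
p' = p + 1/4·F = (-0.8994,-3.9009)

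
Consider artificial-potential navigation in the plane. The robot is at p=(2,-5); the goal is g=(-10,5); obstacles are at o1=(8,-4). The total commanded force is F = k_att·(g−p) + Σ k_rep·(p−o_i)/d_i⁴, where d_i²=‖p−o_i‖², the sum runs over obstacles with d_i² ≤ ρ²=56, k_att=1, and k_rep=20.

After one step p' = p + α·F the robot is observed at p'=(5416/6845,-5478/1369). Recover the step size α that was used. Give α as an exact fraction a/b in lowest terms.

F_att = 1·(g−p) = 1·(-12,10) = (-12.0000,10.0000)
o1: d²=37 ≤ ρ²=56; F_rep = 20·(-6,-1)/37² = (-0.0877,-0.0146)
F = F_att + ΣF_rep = (-12.0877,9.9854)
Δp = p'−p = (-1.2088,0.9985); α = Δx/Fx = (-8274/6845) / (-16548/1369) = 1/10
check: Δy/Fy = (1367/1369) / (13670/1369) = 1/10 ✓

α = 1/10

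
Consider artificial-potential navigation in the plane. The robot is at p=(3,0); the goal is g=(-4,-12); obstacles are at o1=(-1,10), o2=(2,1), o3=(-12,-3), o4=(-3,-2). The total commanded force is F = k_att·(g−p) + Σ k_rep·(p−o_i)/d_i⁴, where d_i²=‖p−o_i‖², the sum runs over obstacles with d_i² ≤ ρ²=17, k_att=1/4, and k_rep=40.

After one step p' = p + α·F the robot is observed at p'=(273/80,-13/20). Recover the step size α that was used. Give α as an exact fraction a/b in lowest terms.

F_att = 1/4·(g−p) = 1/4·(-7,-12) = (-1.7500,-3.0000)
o1: d²=116 > ρ²=17 → inactive
o2: d²=2 ≤ ρ²=17; F_rep = 40·(1,-1)/2² = (10.0000,-10.0000)
o3: d²=234 > ρ²=17 → inactive
o4: d²=40 > ρ²=17 → inactive
F = F_att + ΣF_rep = (8.2500,-13.0000)
Δp = p'−p = (0.4125,-0.6500); α = Δx/Fx = (33/80) / (33/4) = 1/20
check: Δy/Fy = (-13/20) / (-13) = 1/20 ✓

α = 1/20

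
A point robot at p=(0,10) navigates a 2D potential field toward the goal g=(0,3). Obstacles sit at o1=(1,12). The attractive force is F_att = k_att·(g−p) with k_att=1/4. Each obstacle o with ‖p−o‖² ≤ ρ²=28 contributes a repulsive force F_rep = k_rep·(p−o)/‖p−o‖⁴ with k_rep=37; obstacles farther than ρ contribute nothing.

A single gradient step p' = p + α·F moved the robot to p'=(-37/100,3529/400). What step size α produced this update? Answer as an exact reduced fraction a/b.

α = 1/4

F_att = 1/4·(g−p) = 1/4·(0,-7) = (0.0000,-1.7500)
o1: d²=5 ≤ ρ²=28; F_rep = 37·(-1,-2)/5² = (-1.4800,-2.9600)
F = F_att + ΣF_rep = (-1.4800,-4.7100)
Δp = p'−p = (-0.3700,-1.1775); α = Δx/Fx = (-37/100) / (-37/25) = 1/4
check: Δy/Fy = (-471/400) / (-471/100) = 1/4 ✓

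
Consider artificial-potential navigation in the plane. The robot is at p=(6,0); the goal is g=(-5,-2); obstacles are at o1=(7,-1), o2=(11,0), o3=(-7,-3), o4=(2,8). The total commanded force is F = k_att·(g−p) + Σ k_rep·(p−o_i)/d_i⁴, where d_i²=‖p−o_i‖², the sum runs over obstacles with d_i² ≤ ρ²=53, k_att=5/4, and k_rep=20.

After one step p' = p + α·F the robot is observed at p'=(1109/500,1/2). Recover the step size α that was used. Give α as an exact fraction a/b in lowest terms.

F_att = 5/4·(g−p) = 5/4·(-11,-2) = (-13.7500,-2.5000)
o1: d²=2 ≤ ρ²=53; F_rep = 20·(-1,1)/2² = (-5.0000,5.0000)
o2: d²=25 ≤ ρ²=53; F_rep = 20·(-5,0)/25² = (-0.1600,0.0000)
o3: d²=178 > ρ²=53 → inactive
o4: d²=80 > ρ²=53 → inactive
F = F_att + ΣF_rep = (-18.9100,2.5000)
Δp = p'−p = (-3.7820,0.5000); α = Δx/Fx = (-1891/500) / (-1891/100) = 1/5
check: Δy/Fy = (1/2) / (5/2) = 1/5 ✓

α = 1/5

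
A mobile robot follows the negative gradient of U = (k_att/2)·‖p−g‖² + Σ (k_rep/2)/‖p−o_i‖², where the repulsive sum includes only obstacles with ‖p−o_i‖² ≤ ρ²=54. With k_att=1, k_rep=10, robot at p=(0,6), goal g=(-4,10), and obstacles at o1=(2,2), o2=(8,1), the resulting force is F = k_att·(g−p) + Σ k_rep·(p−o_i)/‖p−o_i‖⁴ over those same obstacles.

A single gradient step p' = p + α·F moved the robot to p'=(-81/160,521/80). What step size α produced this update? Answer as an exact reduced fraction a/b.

F_att = 1·(g−p) = 1·(-4,4) = (-4.0000,4.0000)
o1: d²=20 ≤ ρ²=54; F_rep = 10·(-2,4)/20² = (-0.0500,0.1000)
o2: d²=89 > ρ²=54 → inactive
F = F_att + ΣF_rep = (-4.0500,4.1000)
Δp = p'−p = (-0.5062,0.5125); α = Δx/Fx = (-81/160) / (-81/20) = 1/8
check: Δy/Fy = (41/80) / (41/10) = 1/8 ✓

α = 1/8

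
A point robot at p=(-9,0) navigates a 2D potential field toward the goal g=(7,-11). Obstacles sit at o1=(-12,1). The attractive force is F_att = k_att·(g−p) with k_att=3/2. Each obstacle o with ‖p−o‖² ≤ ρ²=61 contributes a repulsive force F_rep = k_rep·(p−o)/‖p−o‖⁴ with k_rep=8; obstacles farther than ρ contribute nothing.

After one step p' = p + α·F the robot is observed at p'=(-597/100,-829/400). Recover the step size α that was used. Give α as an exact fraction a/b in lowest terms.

α = 1/8

F_att = 3/2·(g−p) = 3/2·(16,-11) = (24.0000,-16.5000)
o1: d²=10 ≤ ρ²=61; F_rep = 8·(3,-1)/10² = (0.2400,-0.0800)
F = F_att + ΣF_rep = (24.2400,-16.5800)
Δp = p'−p = (3.0300,-2.0725); α = Δx/Fx = (303/100) / (606/25) = 1/8
check: Δy/Fy = (-829/400) / (-829/50) = 1/8 ✓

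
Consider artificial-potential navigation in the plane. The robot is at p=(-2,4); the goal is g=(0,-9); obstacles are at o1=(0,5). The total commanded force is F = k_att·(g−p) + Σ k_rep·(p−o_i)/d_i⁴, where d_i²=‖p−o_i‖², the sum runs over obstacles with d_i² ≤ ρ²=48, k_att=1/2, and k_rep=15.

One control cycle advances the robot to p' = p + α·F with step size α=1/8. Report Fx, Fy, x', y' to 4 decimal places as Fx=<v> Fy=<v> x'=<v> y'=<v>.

Fx=-0.2000 Fy=-7.1000 x'=-2.0250 y'=3.1125

F_att = 1/2·(g−p) = 1/2·(2,-13) = (1.0000,-6.5000)
o1: d²=5 ≤ ρ²=48; F_rep = 15·(-2,-1)/5² = (-1.2000,-0.6000)
F = F_att + ΣF_rep = (-0.2000,-7.1000)
p' = p + 1/8·F = (-2.0250,3.1125)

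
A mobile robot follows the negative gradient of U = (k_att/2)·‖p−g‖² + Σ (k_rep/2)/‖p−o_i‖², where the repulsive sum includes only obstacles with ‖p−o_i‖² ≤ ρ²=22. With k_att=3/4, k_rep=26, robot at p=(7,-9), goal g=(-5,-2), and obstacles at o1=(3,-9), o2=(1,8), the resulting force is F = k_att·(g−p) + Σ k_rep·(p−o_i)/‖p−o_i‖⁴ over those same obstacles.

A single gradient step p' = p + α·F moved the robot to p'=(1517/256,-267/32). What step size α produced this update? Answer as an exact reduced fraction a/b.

F_att = 3/4·(g−p) = 3/4·(-12,7) = (-9.0000,5.2500)
o1: d²=16 ≤ ρ²=22; F_rep = 26·(4,0)/16² = (0.4062,0.0000)
o2: d²=325 > ρ²=22 → inactive
F = F_att + ΣF_rep = (-8.5938,5.2500)
Δp = p'−p = (-1.0742,0.6562); α = Δx/Fx = (-275/256) / (-275/32) = 1/8
check: Δy/Fy = (21/32) / (21/4) = 1/8 ✓

α = 1/8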